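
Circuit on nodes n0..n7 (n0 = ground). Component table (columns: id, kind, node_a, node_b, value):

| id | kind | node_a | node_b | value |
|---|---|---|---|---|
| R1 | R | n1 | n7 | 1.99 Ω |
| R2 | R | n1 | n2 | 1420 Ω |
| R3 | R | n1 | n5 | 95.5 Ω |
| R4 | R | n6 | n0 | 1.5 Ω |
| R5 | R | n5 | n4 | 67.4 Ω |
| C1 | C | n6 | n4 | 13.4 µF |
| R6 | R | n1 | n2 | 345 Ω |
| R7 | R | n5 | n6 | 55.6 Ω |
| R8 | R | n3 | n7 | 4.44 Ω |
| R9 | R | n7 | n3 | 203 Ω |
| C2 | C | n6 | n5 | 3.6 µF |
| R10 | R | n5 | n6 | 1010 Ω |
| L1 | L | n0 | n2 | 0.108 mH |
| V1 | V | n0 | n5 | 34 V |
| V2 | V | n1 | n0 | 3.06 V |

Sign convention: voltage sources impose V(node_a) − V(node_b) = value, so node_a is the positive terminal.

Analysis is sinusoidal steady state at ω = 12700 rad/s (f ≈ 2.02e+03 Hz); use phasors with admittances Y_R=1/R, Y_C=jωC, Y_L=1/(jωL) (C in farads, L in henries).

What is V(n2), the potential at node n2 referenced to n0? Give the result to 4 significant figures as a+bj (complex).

MNA unknowns: 7 node voltages V₁..V_7 plus 2 source currents (V1, V2)
R1: Y=0.5025+0.000j on G[1,7]
R2: Y=0.0007042+0.000j on G[1,2]
R3: Y=0.01047+0.000j on G[1,5]
R4: Y=0.6667+0.000j on G[6,0]
R5: Y=0.01484+0.000j on G[5,4]
C1: Y=0.000+0.1702j on G[6,4]
R6: Y=0.002899+0.000j on G[1,2]
R7: Y=0.01799+0.000j on G[5,6]
R8: Y=0.2252+0.000j on G[3,7]
R9: Y=0.004926+0.000j on G[7,3]
C2: Y=0.000+0.04572j on G[6,5]
R10: Y=0.0009901+0.000j on G[5,6]
L1: Y=0.000-0.7291j on G[0,2]
V1: row V0−V5=34, i_V1 at 0,5
V2: row V1−V0=3.06, i_V2 at 1,0
solve → V1=3.060+0.000j, V2=7.472e-05+0.01512j, V3=3.060+0.000j, V4=-1.837+0.6418j, V5=-34.00+0.000j, V6=-1.781-2.162j, V7=3.060+0.000j
aux → i_V1=-1.575-1.442j, i_V2=-0.3991+5.448e-05j

7.472e-05+0.01512j V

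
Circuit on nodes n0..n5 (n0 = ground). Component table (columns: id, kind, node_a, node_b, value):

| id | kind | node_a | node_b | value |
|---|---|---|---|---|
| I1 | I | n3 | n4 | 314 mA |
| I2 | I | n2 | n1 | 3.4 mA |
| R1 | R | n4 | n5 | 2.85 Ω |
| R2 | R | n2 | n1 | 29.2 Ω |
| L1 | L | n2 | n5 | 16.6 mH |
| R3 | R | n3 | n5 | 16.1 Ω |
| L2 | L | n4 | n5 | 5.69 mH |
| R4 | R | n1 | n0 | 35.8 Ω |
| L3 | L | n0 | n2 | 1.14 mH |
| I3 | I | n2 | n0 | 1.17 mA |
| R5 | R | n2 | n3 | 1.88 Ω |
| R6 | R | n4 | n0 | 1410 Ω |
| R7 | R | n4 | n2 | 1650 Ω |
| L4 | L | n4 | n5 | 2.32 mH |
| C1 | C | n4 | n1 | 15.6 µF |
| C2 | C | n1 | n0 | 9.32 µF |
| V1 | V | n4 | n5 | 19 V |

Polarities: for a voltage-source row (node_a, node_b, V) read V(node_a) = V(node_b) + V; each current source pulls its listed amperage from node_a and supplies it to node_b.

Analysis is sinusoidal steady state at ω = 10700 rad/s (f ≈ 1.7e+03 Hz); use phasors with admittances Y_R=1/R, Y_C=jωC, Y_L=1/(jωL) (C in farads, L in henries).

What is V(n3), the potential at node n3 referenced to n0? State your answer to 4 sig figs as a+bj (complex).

-1.970-13.35j V

Apply KCL at each of the 5 non-ground nodes and solve the resulting linear system.
Node n1: branches {I2, R2, R4, C1, C2} → V_1 = 2.993-9.776j
Node n2: branches {I2, R2, L1, L3, I3, R5, R7} → V_2 = 0.1652-12.96j
Node n3: branches {I1, R3, R5} → V_3 = -1.970-13.35j
Node n4: branches {I1, R1, L2, R6, R7, L4, C1, V1} → V_4 = 3.798-16.68j
Node n5: branches {R1, L1, R3, L2, L4, V1} → V_5 = -15.20-16.68j
Source currents: i(V1)=-7.509+0.9572j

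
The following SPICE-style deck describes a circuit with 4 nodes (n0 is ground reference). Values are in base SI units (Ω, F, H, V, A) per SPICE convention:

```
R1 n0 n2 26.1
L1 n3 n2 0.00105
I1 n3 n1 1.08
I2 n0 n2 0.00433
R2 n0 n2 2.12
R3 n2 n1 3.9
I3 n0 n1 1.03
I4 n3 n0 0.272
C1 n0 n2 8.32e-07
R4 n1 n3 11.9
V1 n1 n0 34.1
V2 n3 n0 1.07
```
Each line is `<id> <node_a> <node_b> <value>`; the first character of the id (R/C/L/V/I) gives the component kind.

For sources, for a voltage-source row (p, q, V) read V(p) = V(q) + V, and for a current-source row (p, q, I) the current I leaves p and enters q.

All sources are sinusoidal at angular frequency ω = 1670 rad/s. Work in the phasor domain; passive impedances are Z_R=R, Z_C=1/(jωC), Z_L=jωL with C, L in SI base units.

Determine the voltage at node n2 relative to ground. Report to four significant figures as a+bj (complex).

7.740+4.949j V

Element admittances at ω=1670 rad/s:
  Y(R1) = 0.03831+0.000j S between n0,n2
  Y(L1) = 0.000-0.5703j S between n3,n2
  I1: injects 1.08 A into n1 (from n3)
  I2: injects 0.00433 A into n2 (from n0)
  Y(R2) = 0.4717+0.000j S between n0,n2
  Y(R3) = 0.2564+0.000j S between n2,n1
  I3: injects 1.03 A into n1 (from n0)
  I4: injects 0.272 A into n0 (from n3)
  Y(C1) = 0.000+0.001389j S between n0,n2
  Y(R4) = 0.08403+0.000j S between n1,n3
  V1: constraint V(n1)−V(n0) = 34.1
  V2: constraint V(n3)−V(n0) = 1.07
Assemble and solve the 5×5 MNA system:
  V(n1)=34.10+0.000j  V(n2)=7.740+4.949j  V(n3)=1.070+0.000j
  i(V1)=-7.425+1.269j  i(V2)=4.246-3.804j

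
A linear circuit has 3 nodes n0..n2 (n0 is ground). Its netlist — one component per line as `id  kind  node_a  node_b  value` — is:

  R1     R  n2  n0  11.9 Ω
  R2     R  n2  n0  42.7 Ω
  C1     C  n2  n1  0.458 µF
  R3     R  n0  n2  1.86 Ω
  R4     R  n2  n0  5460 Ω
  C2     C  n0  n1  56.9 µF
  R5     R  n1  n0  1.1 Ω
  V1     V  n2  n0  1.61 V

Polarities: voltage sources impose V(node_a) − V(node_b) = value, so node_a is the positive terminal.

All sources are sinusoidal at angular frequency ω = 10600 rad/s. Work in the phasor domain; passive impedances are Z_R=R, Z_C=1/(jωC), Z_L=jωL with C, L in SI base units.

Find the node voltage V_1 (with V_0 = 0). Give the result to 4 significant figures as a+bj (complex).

0.003973+0.005941j V

Apply KCL at each of the 2 non-ground nodes and solve the resulting linear system.
Node n1: branches {C1, C2, R5} → V_1 = 0.003973+0.005941j
Node n2: branches {R1, R2, C1, R3, R4, V1} → V_2 = 1.610+0.000j
Source currents: i(V1)=-1.039-0.007797j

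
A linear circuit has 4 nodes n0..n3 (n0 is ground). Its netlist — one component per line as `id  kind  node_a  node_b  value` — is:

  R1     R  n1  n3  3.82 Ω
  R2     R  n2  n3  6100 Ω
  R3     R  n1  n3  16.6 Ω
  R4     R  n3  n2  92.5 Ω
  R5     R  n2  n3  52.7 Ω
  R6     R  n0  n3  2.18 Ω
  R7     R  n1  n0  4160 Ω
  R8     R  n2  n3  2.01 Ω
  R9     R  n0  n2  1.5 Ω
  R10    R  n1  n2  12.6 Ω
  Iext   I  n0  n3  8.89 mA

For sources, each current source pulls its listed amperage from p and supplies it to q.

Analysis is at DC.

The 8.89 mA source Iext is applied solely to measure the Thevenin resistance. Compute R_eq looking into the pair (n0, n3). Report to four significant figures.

MNA unknowns: 3 node voltages V₁..V_3
R1: Y=0.2618 on G[1,3]
R2: Y=0.0001639 on G[2,3]
R3: Y=0.06024 on G[1,3]
R4: Y=0.01081 on G[3,2]
R5: Y=0.01898 on G[2,3]
R6: Y=0.4587 on G[0,3]
R7: Y=0.0002404 on G[1,0]
R8: Y=0.4975 on G[2,3]
R9: Y=0.6667 on G[0,2]
R10: Y=0.07937 on G[1,2]
Iext: z[0]−=0.00889, z[3]+=0.00889
solve → V1=0.01030, V2=0.005410, V3=0.01151

R_eq = 1.295 Ω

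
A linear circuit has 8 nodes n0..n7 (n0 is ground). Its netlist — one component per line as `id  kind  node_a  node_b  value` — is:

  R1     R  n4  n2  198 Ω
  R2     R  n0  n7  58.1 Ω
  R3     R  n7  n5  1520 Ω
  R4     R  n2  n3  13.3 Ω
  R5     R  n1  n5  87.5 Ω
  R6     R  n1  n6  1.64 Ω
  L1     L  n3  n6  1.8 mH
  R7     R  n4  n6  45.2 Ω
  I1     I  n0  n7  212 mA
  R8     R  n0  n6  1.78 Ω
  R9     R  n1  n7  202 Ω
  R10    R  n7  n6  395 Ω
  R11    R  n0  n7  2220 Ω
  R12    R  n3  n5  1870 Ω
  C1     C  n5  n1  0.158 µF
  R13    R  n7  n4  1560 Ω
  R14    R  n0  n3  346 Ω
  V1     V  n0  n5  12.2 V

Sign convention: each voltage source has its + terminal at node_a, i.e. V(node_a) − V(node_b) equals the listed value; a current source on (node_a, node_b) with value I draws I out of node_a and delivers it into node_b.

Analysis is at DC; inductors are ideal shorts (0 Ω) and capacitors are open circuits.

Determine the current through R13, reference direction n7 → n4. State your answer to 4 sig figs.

Apply KCL at each of the 7 non-ground nodes and solve the resulting linear system.
Node n1: branches {R5, R6, R9, C1} → V_1 = -0.2977
Node n2: branches {R1, R4} → V_2 = -0.1277
Node n3: branches {R4, L1, R12, R14} → V_3 = -0.1391
Node n4: branches {R1, R7, R13} → V_4 = 0.04234
Node n5: branches {R3, R5, R12, C1, V1} → V_5 = -12.20
Node n6: branches {R6, L1, R7, R8, R10} → V_6 = -0.1391
Node n7: branches {R2, R3, I1, R9, R10, R11, R13} → V_7 = 7.646
Source currents: i(L1)=-0.005189, i(V1)=-0.1555

0.004874 A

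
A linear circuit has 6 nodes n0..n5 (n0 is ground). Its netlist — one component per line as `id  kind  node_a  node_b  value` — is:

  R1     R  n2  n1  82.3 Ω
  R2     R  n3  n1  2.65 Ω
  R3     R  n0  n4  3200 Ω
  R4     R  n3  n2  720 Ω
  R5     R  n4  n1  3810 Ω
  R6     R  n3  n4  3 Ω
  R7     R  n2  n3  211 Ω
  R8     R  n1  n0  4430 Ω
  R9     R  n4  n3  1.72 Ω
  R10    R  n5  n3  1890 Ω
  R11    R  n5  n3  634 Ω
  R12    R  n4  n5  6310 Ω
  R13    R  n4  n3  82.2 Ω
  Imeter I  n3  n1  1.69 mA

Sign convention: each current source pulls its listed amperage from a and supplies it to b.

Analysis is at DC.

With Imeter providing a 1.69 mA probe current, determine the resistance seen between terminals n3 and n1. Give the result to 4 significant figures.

Apply KCL at each of the 5 non-ground nodes and solve the resulting linear system.
Node n1: branches {R1, R2, R5, R8, Imeter} → V_1 = 0.002569
Node n2: branches {R1, R4, R7} → V_2 = 0.001085
Node n3: branches {R2, R4, R6, R7, R9, R10, R11, R13, Imeter} → V_3 = -0.001857
Node n4: branches {R3, R5, R6, R9, R12, R13} → V_4 = -0.001856
Node n5: branches {R10, R11, R12} → V_5 = -0.001857

R_eq = 2.619 Ω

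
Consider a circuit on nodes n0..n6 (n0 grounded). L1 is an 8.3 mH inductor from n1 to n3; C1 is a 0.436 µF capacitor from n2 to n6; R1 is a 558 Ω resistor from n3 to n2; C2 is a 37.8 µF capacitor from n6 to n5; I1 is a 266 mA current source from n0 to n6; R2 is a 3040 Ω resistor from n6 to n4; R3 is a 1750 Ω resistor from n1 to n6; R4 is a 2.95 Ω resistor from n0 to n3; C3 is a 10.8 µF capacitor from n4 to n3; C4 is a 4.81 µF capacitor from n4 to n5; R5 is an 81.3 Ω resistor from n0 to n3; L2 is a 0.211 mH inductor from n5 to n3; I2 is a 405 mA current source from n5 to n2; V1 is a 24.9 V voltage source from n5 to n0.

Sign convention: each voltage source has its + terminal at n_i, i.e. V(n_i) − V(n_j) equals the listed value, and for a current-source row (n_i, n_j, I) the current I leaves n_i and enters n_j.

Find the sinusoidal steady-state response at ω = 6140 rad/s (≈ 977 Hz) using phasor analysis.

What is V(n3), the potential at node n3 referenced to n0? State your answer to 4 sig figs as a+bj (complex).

Apply KCL at each of the 6 non-ground nodes and solve the resulting linear system.
Node n1: branches {L1, R3} → V_1 = 20.48-9.348j
Node n2: branches {C1, R1, I2} → V_2 = 90.72-106.7j
Node n3: branches {L1, R1, R4, C3, R5, L2} → V_3 = 20.69-9.498j
Node n4: branches {R2, C3, C4} → V_4 = 22.00-6.584j
Node n5: branches {C2, C4, L2, I2, V1} → V_5 = 24.90+0.000j
Node n6: branches {C1, C2, I1, R2, R3} → V_6 = 25.63-2.332j
Source currents: i(V1)=-7.000+3.336j

20.69-9.498j V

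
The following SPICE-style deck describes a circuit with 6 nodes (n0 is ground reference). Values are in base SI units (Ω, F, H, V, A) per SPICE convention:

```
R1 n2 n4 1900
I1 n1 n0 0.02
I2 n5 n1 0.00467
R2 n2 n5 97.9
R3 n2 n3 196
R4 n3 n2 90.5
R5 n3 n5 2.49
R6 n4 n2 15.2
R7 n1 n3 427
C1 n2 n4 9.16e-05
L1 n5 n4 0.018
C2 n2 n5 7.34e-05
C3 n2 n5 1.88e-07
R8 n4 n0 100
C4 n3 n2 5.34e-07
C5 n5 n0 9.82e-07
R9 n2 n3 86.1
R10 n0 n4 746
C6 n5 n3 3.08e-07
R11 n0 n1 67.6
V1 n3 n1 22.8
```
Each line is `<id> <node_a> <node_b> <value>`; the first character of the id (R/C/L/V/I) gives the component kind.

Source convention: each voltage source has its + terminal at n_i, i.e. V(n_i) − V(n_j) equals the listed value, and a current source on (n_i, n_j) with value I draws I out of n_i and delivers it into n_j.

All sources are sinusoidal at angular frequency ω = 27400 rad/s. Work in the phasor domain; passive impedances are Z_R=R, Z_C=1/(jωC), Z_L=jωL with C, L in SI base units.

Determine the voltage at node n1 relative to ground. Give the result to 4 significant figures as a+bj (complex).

-16.58-5.785j V

MNA unknowns: 5 node voltages V₁..V_5 plus 1 source current (V1)
R1: Y=0.0005263+0.000j on G[2,4]
I1: z[1]−=0.02, z[0]+=0.02
I2: z[5]−=0.00467, z[1]+=0.00467
R2: Y=0.01021+0.000j on G[2,5]
R3: Y=0.005102+0.000j on G[2,3]
R4: Y=0.01105+0.000j on G[3,2]
R5: Y=0.4016+0.000j on G[3,5]
R6: Y=0.06579+0.000j on G[4,2]
R7: Y=0.002342+0.000j on G[1,3]
C1: Y=0.000+2.510j on G[2,4]
L1: Y=0.000-0.002028j on G[5,4]
C2: Y=0.000+2.011j on G[2,5]
C3: Y=0.000+0.005151j on G[2,5]
R8: Y=0.01000+0.000j on G[4,0]
C4: Y=0.000+0.01463j on G[3,2]
C5: Y=0.000+0.02691j on G[5,0]
R9: Y=0.01161+0.000j on G[2,3]
R10: Y=0.001340+0.000j on G[0,4]
C6: Y=0.000+0.008439j on G[5,3]
R11: Y=0.01479+0.000j on G[0,1]
V1: row V3−V1=22.8, i_V1 at 3,1
solve → V1=-16.58-5.785j, V2=5.708-5.931j, V3=6.216-5.785j, V4=5.734-5.905j, V5=5.669-5.958j
aux → i_V1=-0.2834-0.08557j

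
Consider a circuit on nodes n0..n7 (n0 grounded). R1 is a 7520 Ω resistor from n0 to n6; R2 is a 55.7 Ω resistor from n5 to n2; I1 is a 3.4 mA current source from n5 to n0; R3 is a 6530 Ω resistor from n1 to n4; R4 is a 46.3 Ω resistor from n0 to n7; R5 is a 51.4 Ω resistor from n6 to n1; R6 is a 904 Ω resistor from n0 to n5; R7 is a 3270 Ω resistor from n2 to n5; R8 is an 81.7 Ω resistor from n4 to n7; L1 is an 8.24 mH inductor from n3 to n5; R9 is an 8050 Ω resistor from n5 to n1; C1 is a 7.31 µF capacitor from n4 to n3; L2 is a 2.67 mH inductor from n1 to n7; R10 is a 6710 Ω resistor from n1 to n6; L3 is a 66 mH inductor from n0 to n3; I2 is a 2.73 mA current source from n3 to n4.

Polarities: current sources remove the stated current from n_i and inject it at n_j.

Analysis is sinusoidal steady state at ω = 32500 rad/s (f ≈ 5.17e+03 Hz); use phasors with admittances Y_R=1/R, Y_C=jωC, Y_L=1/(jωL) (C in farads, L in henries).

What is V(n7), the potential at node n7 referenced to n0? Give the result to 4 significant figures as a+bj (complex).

-0.1301+0.02471j V

Apply KCL at each of the 7 non-ground nodes and solve the resulting linear system.
Node n1: branches {R3, R5, R9, L2, R10} → V_1 = -0.1236+0.01836j
Node n2: branches {R2, R7} → V_2 = -0.5601-0.6325j
Node n3: branches {L1, C1, L3, I2} → V_3 = -0.3511+0.09756j
Node n4: branches {R3, R8, C1, I2} → V_4 = -0.3537+0.07440j
Node n5: branches {R2, I1, R6, R7, L1, R9} → V_5 = -0.5601-0.6325j
Node n6: branches {R1, R5, R10} → V_6 = -0.1228+0.01824j
Node n7: branches {R4, R8, L2} → V_7 = -0.1301+0.02471j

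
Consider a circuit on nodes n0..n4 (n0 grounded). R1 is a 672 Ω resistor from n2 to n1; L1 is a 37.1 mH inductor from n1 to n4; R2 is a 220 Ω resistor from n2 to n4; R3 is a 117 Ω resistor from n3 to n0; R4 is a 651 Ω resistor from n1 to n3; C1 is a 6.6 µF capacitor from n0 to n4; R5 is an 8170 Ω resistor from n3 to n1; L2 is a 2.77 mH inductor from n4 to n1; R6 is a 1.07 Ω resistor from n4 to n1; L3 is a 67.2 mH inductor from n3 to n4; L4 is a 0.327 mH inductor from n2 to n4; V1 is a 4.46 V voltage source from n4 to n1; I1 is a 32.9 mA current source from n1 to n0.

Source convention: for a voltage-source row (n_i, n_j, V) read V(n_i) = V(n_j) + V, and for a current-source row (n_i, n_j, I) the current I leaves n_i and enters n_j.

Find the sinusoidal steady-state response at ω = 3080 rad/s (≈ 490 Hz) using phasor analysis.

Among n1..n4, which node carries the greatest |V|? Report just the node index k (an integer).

Apply KCL at each of the 4 non-ground nodes and solve the resulting linear system.
Node n1: branches {R1, L1, R4, R5, L2, R6, V1, I1} → V_1 = -4.565+1.569j
Node n2: branches {R1, R2, L4} → V_2 = -0.1049+1.563j
Node n3: branches {R3, R4, R5, L3} → V_3 = -0.1169+0.2493j
Node n4: branches {L1, R2, C1, L2, R6, L3, L4, V1} → V_4 = -0.1048+1.569j
Source currents: i(V1)=-4.149+0.5640j

1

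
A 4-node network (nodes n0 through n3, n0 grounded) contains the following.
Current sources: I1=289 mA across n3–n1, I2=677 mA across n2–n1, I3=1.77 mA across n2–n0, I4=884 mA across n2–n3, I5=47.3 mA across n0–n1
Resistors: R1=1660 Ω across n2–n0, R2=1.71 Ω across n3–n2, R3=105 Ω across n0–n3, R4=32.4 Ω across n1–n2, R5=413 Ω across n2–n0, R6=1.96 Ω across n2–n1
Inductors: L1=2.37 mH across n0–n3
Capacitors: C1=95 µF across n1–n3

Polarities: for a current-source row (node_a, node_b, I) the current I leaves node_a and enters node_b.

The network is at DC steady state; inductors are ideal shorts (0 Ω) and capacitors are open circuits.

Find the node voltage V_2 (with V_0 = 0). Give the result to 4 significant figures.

Element admittances at DC:
  I1: injects 0.289 A into n1 (from n3)
  I2: injects 0.677 A into n1 (from n2)
  Y(R1) = 0.0006024 S between n2,n0
  Y(R2) = 0.5848 S between n3,n2
  I3: injects 0.00177 A into n0 (from n2)
  L1: short n0↔n3 (DC inductor)
  Y(R3) = 0.009524 S between n0,n3
  Y(R4) = 0.03086 S between n1,n2
  Y(R5) = 0.002421 S between n2,n0
  Y(C1) = 0.000 S between n1,n3
  Y(R6) = 0.5102 S between n2,n1
  I4: injects 0.884 A into n3 (from n2)
  I5: injects 0.0473 A into n1 (from n0)
Assemble and solve the 4×4 MNA system:
  V(n1)=0.9380  V(n2)=-0.9348  V(n3)=0.000
  i(L1)=-0.04836

-0.9348 V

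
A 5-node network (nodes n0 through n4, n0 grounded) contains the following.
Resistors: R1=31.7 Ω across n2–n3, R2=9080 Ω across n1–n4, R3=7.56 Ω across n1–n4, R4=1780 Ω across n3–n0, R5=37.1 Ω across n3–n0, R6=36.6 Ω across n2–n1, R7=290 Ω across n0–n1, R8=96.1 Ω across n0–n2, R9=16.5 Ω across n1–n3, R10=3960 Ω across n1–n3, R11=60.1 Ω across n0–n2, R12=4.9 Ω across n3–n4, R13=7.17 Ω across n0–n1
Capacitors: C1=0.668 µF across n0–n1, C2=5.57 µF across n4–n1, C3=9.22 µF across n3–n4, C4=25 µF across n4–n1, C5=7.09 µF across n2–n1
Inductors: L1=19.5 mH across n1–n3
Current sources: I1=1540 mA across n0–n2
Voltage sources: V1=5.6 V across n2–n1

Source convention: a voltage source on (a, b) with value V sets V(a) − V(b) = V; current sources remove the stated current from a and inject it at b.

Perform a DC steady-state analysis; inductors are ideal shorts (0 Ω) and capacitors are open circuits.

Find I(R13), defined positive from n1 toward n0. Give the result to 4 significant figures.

0.9807 A

MNA unknowns: 4 node voltages V₁..V_4 plus 2 source currents (L1, V1)
R1: Y=0.03155 on G[2,3]
C1: Y=0.000 on G[0,1]
L1: row V1−V3=0, i_L1 at 1,3
C2: Y=0.000 on G[4,1]
R2: Y=0.0001101 on G[1,4]
R3: Y=0.1323 on G[1,4]
R4: Y=0.0005618 on G[3,0]
R5: Y=0.02695 on G[3,0]
C3: Y=0.000 on G[3,4]
R6: Y=0.02732 on G[2,1]
R7: Y=0.003448 on G[0,1]
R8: Y=0.01041 on G[0,2]
R9: Y=0.06061 on G[1,3]
I1: z[0]−=1.54, z[2]+=1.54
R10: Y=0.0002525 on G[1,3]
R11: Y=0.01664 on G[0,2]
R12: Y=0.2041 on G[3,4]
R13: Y=0.1395 on G[0,1]
C4: Y=0.000 on G[4,1]
C5: Y=0.000 on G[2,1]
V1: row V2−V1=5.6, i_V1 at 2,1
solve → V1=7.031, V2=12.63, V3=7.031, V4=7.031
aux → i_L1=0.01682, i_V1=0.8687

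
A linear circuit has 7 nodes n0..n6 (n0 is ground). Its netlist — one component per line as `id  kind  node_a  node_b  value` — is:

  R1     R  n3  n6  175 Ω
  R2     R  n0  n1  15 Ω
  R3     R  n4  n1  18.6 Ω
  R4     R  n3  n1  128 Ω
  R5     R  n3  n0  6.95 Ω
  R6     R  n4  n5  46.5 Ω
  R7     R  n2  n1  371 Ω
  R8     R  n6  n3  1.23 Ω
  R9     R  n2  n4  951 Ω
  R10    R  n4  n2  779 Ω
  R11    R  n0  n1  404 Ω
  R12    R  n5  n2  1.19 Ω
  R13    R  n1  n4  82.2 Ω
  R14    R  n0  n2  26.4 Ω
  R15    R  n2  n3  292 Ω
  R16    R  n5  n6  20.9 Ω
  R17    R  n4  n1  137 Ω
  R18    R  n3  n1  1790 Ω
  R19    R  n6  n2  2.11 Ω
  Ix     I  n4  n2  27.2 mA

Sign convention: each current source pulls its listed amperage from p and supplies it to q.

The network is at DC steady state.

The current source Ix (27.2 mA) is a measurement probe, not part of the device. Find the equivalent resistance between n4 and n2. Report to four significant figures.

R_eq = 18.27 Ω

Element admittances at DC:
  Y(R1) = 0.005714 S between n3,n6
  Y(R2) = 0.06667 S between n0,n1
  Y(R3) = 0.05376 S between n4,n1
  Y(R4) = 0.007812 S between n3,n1
  Y(R5) = 0.1439 S between n3,n0
  Y(R6) = 0.02151 S between n4,n5
  Y(R7) = 0.002695 S between n2,n1
  Y(R8) = 0.8130 S between n6,n3
  Y(R9) = 0.001052 S between n2,n4
  Y(R10) = 0.001284 S between n4,n2
  Y(R11) = 0.002475 S between n0,n1
  Y(R12) = 0.8403 S between n5,n2
  Y(R13) = 0.01217 S between n1,n4
  Y(R14) = 0.03788 S between n0,n2
  Y(R15) = 0.003425 S between n2,n3
  Y(R16) = 0.04785 S between n5,n6
  Y(R17) = 0.007299 S between n4,n1
  Y(R18) = 0.0005587 S between n3,n1
  Y(R19) = 0.4739 S between n6,n2
  Ix: injects 0.0272 A into n2 (from n4)
Assemble and solve the 6×6 MNA system:
  V(n1)=-0.1850  V(n2)=0.09864  V(n3)=0.06292  V(n4)=-0.3984  V(n5)=0.08571  V(n6)=0.07636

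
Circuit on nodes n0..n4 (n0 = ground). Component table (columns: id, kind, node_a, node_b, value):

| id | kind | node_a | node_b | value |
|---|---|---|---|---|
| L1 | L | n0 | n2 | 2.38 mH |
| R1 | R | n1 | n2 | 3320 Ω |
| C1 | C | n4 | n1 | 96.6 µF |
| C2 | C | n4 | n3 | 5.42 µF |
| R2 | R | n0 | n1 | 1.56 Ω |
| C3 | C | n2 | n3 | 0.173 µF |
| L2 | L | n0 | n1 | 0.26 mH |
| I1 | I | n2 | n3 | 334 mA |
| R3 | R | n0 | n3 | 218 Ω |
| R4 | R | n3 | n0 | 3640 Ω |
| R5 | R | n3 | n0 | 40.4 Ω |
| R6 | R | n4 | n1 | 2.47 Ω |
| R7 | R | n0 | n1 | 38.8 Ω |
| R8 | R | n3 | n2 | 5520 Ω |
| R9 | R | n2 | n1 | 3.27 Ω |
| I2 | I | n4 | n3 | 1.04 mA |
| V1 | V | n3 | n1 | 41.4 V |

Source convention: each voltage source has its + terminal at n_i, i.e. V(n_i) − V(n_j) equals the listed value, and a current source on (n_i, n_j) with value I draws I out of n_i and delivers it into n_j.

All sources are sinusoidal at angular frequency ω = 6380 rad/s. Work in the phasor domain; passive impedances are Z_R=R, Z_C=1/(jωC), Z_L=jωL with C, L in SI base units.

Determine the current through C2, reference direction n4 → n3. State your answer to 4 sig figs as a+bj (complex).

-0.03415-1.377j A

Apply KCL at each of the 4 non-ground nodes and solve the resulting linear system.
Node n1: branches {R1, C1, R2, L2, R6, R7, R9, V1} → V_1 = -0.8666-0.9101j
Node n2: branches {L1, R1, C3, I1, R8, R9} → V_2 = -1.692-1.122j
Node n3: branches {C2, C3, I1, R3, R4, R5, R8, I2, V1} → V_3 = 40.53-0.9101j
Node n4: branches {C1, C2, R6, I2} → V_4 = 0.7186+0.07744j
Source currents: i(V1)=-0.9069-1.396j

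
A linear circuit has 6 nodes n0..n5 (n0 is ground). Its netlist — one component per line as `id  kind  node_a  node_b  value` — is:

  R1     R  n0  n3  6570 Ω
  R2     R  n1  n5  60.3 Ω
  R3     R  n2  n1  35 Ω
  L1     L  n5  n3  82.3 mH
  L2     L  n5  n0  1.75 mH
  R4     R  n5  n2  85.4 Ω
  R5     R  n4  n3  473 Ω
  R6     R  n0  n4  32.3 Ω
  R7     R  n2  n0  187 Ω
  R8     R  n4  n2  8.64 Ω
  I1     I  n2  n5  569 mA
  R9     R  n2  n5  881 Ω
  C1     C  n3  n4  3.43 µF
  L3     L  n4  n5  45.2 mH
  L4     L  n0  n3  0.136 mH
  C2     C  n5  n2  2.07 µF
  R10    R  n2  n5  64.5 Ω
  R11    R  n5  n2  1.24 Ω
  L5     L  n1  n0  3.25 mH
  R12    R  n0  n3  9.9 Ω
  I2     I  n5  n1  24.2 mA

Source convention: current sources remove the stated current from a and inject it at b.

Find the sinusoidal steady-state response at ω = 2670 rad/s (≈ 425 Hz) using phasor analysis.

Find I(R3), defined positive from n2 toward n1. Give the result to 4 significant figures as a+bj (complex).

-0.01820+0.0004468j A

MNA unknowns: 5 node voltages V₁..V_5
R1: Y=0.0001522+0.000j on G[0,3]
R2: Y=0.01658+0.000j on G[1,5]
R3: Y=0.02857+0.000j on G[2,1]
L1: Y=0.000-0.004551j on G[5,3]
L2: Y=0.000-0.2140j on G[5,0]
R4: Y=0.01171+0.000j on G[5,2]
R5: Y=0.002114+0.000j on G[4,3]
R6: Y=0.03096+0.000j on G[0,4]
R7: Y=0.005348+0.000j on G[2,0]
R8: Y=0.1157+0.000j on G[4,2]
I1: z[2]−=0.569, z[5]+=0.569
R9: Y=0.001135+0.000j on G[2,5]
C1: Y=0.000+0.009158j on G[3,4]
L3: Y=0.000-0.008286j on G[4,5]
L4: Y=0.000-2.754j on G[0,3]
C2: Y=0.000+0.005527j on G[5,2]
R10: Y=0.01550+0.000j on G[2,5]
R11: Y=0.8065+0.000j on G[5,2]
L5: Y=0.000-0.1152j on G[1,0]
R12: Y=0.1010+0.000j on G[0,3]
I2: z[5]−=0.0242, z[1]+=0.0242
solve → V1=-0.005893+0.05182j, V2=-0.6429+0.06746j, V3=0.001577-0.0005178j, V4=-0.4960+0.05588j, V5=-0.007595+0.06582j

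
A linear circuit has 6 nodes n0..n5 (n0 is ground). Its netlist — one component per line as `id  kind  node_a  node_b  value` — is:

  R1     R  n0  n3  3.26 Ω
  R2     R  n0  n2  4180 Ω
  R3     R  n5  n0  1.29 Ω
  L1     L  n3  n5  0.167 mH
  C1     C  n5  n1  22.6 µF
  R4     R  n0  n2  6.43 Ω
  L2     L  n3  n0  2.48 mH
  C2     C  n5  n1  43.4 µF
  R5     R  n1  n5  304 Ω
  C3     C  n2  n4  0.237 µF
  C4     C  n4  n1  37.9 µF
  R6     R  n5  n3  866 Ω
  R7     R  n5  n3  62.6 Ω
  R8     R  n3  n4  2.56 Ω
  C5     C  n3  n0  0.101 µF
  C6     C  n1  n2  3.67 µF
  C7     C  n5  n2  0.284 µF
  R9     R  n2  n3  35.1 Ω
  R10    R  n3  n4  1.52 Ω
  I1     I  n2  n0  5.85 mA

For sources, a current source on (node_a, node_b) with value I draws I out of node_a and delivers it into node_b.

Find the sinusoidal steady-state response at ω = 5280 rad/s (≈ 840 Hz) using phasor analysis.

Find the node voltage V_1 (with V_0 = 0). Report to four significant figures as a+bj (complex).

-0.001914-0.0005425j V

MNA unknowns: 5 node voltages V₁..V_5
R1: Y=0.3067+0.000j on G[0,3]
R2: Y=0.0002392+0.000j on G[0,2]
R3: Y=0.7752+0.000j on G[5,0]
L1: Y=0.000-1.134j on G[3,5]
C1: Y=0.000+0.1193j on G[5,1]
R4: Y=0.1555+0.000j on G[0,2]
L2: Y=0.000-0.07637j on G[3,0]
C2: Y=0.000+0.2292j on G[5,1]
R5: Y=0.003289+0.000j on G[1,5]
C3: Y=0.000+0.001251j on G[2,4]
C4: Y=0.000+0.2001j on G[4,1]
R6: Y=0.001155+0.000j on G[5,3]
R7: Y=0.01597+0.000j on G[5,3]
R8: Y=0.3906+0.000j on G[3,4]
C5: Y=0.000+0.0005333j on G[3,0]
C6: Y=0.000+0.01938j on G[1,2]
C7: Y=0.000+0.001500j on G[5,2]
R9: Y=0.02849+0.000j on G[2,3]
R10: Y=0.6579+0.000j on G[3,4]
I1: z[2]−=0.00585, z[0]+=0.00585
solve → V1=-0.001914-0.0005425j, V2=-0.03141+0.003409j, V3=-0.0009096-0.0009623j, V4=-0.001034-0.001167j, V5=-0.0007805-0.0003932j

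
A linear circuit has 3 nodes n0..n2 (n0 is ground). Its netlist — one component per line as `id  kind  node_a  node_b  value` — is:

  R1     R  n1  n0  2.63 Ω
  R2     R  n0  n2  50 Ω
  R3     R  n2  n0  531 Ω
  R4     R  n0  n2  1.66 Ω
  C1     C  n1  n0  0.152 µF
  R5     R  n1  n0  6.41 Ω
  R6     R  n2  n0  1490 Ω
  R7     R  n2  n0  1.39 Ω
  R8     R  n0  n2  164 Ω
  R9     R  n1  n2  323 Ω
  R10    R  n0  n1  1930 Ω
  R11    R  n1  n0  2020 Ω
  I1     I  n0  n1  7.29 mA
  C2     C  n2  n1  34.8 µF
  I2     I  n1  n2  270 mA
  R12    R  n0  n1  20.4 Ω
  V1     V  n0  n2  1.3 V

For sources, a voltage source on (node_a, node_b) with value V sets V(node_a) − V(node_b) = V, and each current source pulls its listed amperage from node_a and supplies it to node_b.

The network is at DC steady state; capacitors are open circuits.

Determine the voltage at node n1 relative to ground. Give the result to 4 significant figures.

-0.4526 V

MNA unknowns: 2 node voltages V₁..V_2 plus 1 source current (V1)
R1: Y=0.3802 on G[1,0]
R2: Y=0.02000 on G[0,2]
R3: Y=0.001883 on G[2,0]
R4: Y=0.6024 on G[0,2]
C1: Y=0.000 on G[1,0]
R5: Y=0.1560 on G[1,0]
R6: Y=0.0006711 on G[2,0]
R7: Y=0.7194 on G[2,0]
R8: Y=0.006098 on G[0,2]
R9: Y=0.003096 on G[1,2]
R10: Y=0.0005181 on G[0,1]
R11: Y=0.0004950 on G[1,0]
I1: z[0]−=0.00729, z[1]+=0.00729
C2: Y=0.000 on G[2,1]
I2: z[1]−=0.27, z[2]+=0.27
R12: Y=0.04902 on G[0,1]
V1: row V0−V2=1.3, i_V1 at 0,2
solve → V1=-0.4526, V2=-1.300
aux → i_V1=-2.028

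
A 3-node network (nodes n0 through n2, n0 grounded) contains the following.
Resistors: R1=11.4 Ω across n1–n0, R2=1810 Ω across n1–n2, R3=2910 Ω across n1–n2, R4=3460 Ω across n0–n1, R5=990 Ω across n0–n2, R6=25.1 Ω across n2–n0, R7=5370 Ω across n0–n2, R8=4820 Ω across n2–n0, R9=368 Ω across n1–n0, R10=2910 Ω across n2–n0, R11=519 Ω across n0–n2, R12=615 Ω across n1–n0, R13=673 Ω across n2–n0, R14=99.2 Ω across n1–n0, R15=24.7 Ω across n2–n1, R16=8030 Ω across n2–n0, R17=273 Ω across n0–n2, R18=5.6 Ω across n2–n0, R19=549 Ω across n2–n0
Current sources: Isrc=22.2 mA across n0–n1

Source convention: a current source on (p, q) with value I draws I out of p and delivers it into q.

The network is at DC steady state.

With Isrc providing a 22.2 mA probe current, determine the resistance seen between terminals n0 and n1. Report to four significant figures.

Apply KCL at each of the 2 non-ground nodes and solve the resulting linear system.
Node n1: branches {R1, R2, R3, R4, R9, R12, R14, R15, Isrc} → V_1 = 0.1615
Node n2: branches {R2, R3, R5, R6, R7, R8, R10, R11, R13, R15, R16, R17, R18, R19} → V_2 = 0.02470

R_eq = 7.274 Ω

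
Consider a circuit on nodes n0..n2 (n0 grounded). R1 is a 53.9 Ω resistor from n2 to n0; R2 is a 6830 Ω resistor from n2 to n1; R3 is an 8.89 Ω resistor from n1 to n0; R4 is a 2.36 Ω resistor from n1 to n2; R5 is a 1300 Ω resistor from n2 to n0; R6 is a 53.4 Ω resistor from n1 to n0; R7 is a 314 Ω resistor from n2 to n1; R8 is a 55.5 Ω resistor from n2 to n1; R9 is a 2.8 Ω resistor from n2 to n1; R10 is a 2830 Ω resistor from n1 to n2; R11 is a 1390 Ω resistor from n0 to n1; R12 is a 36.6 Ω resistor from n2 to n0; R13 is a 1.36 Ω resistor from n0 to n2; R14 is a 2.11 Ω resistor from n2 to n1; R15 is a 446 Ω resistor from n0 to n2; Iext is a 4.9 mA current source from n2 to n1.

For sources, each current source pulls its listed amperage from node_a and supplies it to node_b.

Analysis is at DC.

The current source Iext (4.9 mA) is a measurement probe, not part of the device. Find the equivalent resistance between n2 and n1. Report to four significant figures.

R_eq = 0.7197 Ω

MNA unknowns: 2 node voltages V₁..V_2
R1: Y=0.01855 on G[2,0]
R2: Y=0.0001464 on G[2,1]
R3: Y=0.1125 on G[1,0]
R4: Y=0.4237 on G[1,2]
R5: Y=0.0007692 on G[2,0]
R6: Y=0.01873 on G[1,0]
R7: Y=0.003185 on G[2,1]
R8: Y=0.01802 on G[2,1]
R9: Y=0.3571 on G[2,1]
R10: Y=0.0003534 on G[1,2]
R11: Y=0.0007194 on G[0,1]
R12: Y=0.02732 on G[2,0]
R13: Y=0.7353 on G[0,2]
R14: Y=0.4739 on G[2,1]
R15: Y=0.002242 on G[0,2]
Iext: z[2]−=0.0049, z[1]+=0.0049
solve → V1=0.003019, V2=-0.0005079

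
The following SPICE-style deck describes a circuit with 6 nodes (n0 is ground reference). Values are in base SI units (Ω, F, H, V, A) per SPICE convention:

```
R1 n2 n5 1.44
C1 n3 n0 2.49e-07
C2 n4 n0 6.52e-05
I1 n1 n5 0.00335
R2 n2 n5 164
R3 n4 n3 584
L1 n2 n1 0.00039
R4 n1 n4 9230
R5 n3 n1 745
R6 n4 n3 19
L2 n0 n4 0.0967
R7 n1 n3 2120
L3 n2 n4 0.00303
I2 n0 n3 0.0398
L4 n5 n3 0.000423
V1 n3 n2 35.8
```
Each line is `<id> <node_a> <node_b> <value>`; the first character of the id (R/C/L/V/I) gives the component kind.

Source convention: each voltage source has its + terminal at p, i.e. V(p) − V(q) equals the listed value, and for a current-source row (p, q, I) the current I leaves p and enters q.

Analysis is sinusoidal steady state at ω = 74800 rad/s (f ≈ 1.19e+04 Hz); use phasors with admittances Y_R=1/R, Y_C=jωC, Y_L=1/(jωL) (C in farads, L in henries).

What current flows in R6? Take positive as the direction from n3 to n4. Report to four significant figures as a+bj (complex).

MNA unknowns: 5 node voltages V₁..V_5 plus 1 source current (V1)
R1: Y=0.6944+0.000j on G[2,5]
C1: Y=0.000+0.01863j on G[3,0]
C2: Y=0.000+4.877j on G[4,0]
I1: z[1]−=0.00335, z[5]+=0.00335
R2: Y=0.006098+0.000j on G[2,5]
R3: Y=0.001712+0.000j on G[4,3]
L1: Y=0.000-0.03428j on G[2,1]
R4: Y=0.0001083+0.000j on G[1,4]
R5: Y=0.001342+0.000j on G[3,1]
R6: Y=0.05263+0.000j on G[4,3]
L2: Y=0.000-0.0001383j on G[0,4]
R7: Y=0.0004717+0.000j on G[1,3]
L3: Y=0.000-0.004412j on G[2,4]
I2: z[0]−=0.0398, z[3]+=0.0398
L4: Y=0.000-0.03161j on G[5,3]
V1: row V3−V2=35.8, i_V1 at 3,2
solve → V1=-35.66-1.008j, V2=-35.76-2.913j, V3=0.04180-2.913j, V4=-0.0001597+0.002962j, V5=-35.68-4.524j
aux → i_V1=-0.1324+1.290j

0.002209-0.1534j A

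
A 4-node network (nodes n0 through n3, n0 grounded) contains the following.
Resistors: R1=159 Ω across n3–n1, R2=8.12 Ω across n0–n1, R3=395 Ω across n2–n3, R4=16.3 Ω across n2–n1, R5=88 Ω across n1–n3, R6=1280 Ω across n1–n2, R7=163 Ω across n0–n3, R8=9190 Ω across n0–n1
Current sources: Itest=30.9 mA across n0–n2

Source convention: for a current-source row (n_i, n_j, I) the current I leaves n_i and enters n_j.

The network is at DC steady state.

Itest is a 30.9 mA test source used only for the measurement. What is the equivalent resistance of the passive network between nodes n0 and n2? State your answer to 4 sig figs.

R_eq = 23.20 Ω

MNA unknowns: 3 node voltages V₁..V_3
R1: Y=0.006289 on G[3,1]
R2: Y=0.1232 on G[0,1]
R3: Y=0.002532 on G[2,3]
R4: Y=0.06135 on G[2,1]
R5: Y=0.01136 on G[1,3]
R6: Y=0.0007813 on G[1,2]
R7: Y=0.006135 on G[0,3]
R8: Y=0.0001088 on G[0,1]
Itest: z[0]−=0.0309, z[2]+=0.0309
solve → V1=0.2393, V2=0.7167, V3=0.2294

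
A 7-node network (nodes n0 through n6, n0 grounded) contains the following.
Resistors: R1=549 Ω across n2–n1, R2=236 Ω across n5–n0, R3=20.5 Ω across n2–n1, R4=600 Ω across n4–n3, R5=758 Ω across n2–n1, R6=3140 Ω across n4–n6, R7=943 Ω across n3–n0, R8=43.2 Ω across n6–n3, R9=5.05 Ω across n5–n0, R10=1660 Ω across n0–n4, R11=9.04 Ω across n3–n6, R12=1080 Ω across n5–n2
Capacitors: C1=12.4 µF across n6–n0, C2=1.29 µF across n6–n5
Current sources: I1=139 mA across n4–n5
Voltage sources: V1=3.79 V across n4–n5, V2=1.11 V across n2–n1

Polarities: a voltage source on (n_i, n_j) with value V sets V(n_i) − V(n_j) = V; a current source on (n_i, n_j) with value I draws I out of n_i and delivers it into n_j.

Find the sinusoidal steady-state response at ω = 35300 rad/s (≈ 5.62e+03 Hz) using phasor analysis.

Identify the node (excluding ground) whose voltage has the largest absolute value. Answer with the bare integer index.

MNA unknowns: 6 node voltages V₁..V_6 plus 2 source currents (V1, V2)
R1: Y=0.001821+0.000j on G[2,1]
C1: Y=0.000+0.4377j on G[6,0]
C2: Y=0.000+0.04554j on G[6,5]
R2: Y=0.004237+0.000j on G[5,0]
R3: Y=0.04878+0.000j on G[2,1]
R4: Y=0.001667+0.000j on G[4,3]
I1: z[4]−=0.139, z[5]+=0.139
R5: Y=0.001319+0.000j on G[2,1]
R6: Y=0.0003185+0.000j on G[4,6]
R7: Y=0.001060+0.000j on G[3,0]
R8: Y=0.02315+0.000j on G[6,3]
R9: Y=0.1980+0.000j on G[5,0]
R10: Y=0.0006024+0.000j on G[0,4]
R11: Y=0.1106+0.000j on G[3,6]
R12: Y=0.0009259+0.000j on G[5,2]
V1: row V4−V5=3.79, i_V1 at 4,5
V2: row V2−V1=1.11, i_V2 at 2,1
solve → V1=-1.152+0.008443j, V2=-0.04247+0.008443j, V3=0.04196-0.01397j, V4=3.748+0.008443j, V5=-0.04247+0.008443j, V6=-0.003879-0.01436j
aux → i_V1=-0.1486-4.971e-05j, i_V2=-0.05763+0.000j

4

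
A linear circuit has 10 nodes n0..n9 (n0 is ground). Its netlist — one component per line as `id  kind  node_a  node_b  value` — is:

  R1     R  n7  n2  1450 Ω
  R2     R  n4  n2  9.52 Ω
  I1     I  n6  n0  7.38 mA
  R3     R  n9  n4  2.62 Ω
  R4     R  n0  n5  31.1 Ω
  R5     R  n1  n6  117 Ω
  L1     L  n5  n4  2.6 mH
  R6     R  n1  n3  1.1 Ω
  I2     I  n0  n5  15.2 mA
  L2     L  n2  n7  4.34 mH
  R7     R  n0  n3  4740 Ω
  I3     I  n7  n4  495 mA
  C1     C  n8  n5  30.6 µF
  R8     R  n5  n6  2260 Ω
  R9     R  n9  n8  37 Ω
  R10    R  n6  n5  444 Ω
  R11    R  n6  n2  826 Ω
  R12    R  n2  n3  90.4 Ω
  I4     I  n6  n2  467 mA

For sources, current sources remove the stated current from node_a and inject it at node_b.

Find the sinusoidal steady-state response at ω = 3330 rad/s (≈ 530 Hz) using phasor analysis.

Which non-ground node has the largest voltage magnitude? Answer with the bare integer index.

MNA unknowns: 9 node voltages V₁..V_9
R1: Y=0.0006897+0.000j on G[7,2]
R2: Y=0.1050+0.000j on G[4,2]
I1: z[6]−=0.00738, z[0]+=0.00738
R3: Y=0.3817+0.000j on G[9,4]
R4: Y=0.03215+0.000j on G[0,5]
R5: Y=0.008547+0.000j on G[1,6]
L1: Y=0.000-0.1155j on G[5,4]
R6: Y=0.9091+0.000j on G[1,3]
I2: z[0]−=0.0152, z[5]+=0.0152
L2: Y=0.000-0.06919j on G[2,7]
R7: Y=0.0002110+0.000j on G[0,3]
I3: z[7]−=0.495, z[4]+=0.495
C1: Y=0.000+0.1019j on G[8,5]
R8: Y=0.0004425+0.000j on G[5,6]
R9: Y=0.02703+0.000j on G[9,8]
R10: Y=0.002252+0.000j on G[6,5]
R11: Y=0.001211+0.000j on G[6,2]
R12: Y=0.01106+0.000j on G[2,3]
I4: z[6]−=0.467, z[2]+=0.467
solve → V1=-25.70+1.078j, V2=-2.572+1.268j, V3=-25.42+1.080j, V4=0.7154+1.293j, V5=0.4100-0.007088j, V6=-55.90+0.8618j, V7=-2.643-5.885j, V8=0.7309-0.003236j, V9=0.7164+1.207j

6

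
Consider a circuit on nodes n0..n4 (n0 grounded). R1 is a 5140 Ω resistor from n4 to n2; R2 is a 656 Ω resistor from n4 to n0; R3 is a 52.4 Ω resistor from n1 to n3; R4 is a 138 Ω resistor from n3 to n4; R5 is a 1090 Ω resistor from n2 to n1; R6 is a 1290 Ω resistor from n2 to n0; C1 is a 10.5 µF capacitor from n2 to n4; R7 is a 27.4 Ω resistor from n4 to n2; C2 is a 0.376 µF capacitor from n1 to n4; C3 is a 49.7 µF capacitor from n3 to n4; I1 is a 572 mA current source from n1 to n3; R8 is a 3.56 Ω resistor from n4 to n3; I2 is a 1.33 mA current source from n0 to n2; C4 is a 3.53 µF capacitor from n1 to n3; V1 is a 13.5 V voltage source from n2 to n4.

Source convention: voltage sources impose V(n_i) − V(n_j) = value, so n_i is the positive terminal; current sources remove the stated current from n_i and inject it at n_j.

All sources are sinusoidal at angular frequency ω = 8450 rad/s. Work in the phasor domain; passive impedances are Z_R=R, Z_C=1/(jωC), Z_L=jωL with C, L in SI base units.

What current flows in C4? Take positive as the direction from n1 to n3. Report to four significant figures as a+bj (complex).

-0.3700-0.2244j A

MNA unknowns: 4 node voltages V₁..V_4 plus 1 source current (V1)
R1: Y=0.0001946+0.000j on G[4,2]
R2: Y=0.001524+0.000j on G[4,0]
R3: Y=0.01908+0.000j on G[1,3]
R4: Y=0.007246+0.000j on G[3,4]
R5: Y=0.0009174+0.000j on G[2,1]
R6: Y=0.0007752+0.000j on G[2,0]
C1: Y=0.000+0.08872j on G[2,4]
R7: Y=0.03650+0.000j on G[4,2]
C2: Y=0.000+0.003177j on G[1,4]
C3: Y=0.000+0.4200j on G[3,4]
I1: z[1]−=0.572, z[3]+=0.572
R8: Y=0.2809+0.000j on G[4,3]
I2: z[0]−=0.00133, z[2]+=0.00133
C4: Y=0.000+0.02983j on G[1,3]
V1: row V2−V4=13.5, i_V1 at 2,4
solve → V1=-11.41+12.33j, V2=9.527+0.000j, V3=-3.888-0.08081j, V4=-3.973+0.000j
aux → i_V1=-0.5206-1.186j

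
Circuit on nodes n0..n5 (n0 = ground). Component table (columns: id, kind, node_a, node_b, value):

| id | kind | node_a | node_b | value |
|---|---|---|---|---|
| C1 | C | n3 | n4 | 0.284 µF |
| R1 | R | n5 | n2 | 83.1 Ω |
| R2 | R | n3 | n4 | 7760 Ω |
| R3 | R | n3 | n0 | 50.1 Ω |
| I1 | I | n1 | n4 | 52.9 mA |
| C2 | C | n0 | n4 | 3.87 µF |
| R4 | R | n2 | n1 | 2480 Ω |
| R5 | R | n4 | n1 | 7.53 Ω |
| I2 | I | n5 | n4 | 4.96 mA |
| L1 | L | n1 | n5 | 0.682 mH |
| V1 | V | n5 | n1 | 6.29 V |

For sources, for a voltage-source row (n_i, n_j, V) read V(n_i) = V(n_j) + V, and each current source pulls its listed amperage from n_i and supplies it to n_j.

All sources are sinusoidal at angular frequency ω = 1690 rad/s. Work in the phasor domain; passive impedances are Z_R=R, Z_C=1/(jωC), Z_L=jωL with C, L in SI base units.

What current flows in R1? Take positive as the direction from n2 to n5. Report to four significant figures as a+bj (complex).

-0.002454+0.000j A

MNA unknowns: 5 node voltages V₁..V_5 plus 1 source current (V1)
C1: Y=0.000+0.0004800j on G[3,4]
R1: Y=0.01203+0.000j on G[5,2]
R2: Y=0.0001289+0.000j on G[3,4]
R3: Y=0.01996+0.000j on G[3,0]
I1: z[1]−=0.0529, z[4]+=0.0529
C2: Y=0.000+0.006540j on G[0,4]
R4: Y=0.0004032+0.000j on G[2,1]
R5: Y=0.1328+0.000j on G[4,1]
I2: z[5]−=0.00496, z[4]+=0.00496
L1: Y=0.000-0.8676j on G[1,5]
V1: row V5−V1=6.29, i_V1 at 5,1
solve → V1=-0.4357+0.000j, V2=5.650+0.000j, V3=0.000+0.000j, V4=0.000+0.000j, V5=5.854+0.000j
aux → i_V1=-0.007414+5.457j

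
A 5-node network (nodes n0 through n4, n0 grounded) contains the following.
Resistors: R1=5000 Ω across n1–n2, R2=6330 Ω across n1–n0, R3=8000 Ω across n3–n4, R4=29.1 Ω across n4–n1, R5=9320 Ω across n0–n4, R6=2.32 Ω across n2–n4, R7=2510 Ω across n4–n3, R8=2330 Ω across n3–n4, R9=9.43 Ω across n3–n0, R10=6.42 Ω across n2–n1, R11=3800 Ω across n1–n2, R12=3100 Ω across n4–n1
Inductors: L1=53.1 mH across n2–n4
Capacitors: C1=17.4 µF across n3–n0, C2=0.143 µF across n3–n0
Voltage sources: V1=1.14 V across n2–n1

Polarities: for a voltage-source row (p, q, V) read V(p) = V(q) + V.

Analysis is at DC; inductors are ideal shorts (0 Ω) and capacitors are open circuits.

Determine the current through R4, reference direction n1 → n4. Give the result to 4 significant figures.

-0.03918 A

Apply KCL at each of the 4 non-ground nodes and solve the resulting linear system.
Node n1: branches {R1, R2, R4, R10, R11, R12, V1} → V_1 = -0.9911
Node n2: branches {R1, L1, R6, R10, R11, V1} → V_2 = 0.1489
Node n3: branches {R3, C1, R7, C2, R8, R9} → V_3 = 0.001326
Node n4: branches {R3, R4, R5, L1, R6, R7, R8, R12} → V_4 = 0.1489
Source currents: i(L1)=0.03970, i(V1)=-0.2178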